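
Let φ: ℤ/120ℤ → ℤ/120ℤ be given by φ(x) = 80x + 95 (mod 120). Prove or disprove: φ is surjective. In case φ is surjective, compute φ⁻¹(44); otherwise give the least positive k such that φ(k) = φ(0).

3

Since gcd(80, 120) = 40, we have 80x ≡ 0 (mod 40) for all x, so φ(x) ≡ 15 (mod 40).
But 0 ≢ 15 (mod 40), so 0 ∈ ℤ/120ℤ has no preimage. Thus φ is not surjective.
Since φ is not surjective, we find the least positive k with φ(k) = φ(0): this means 80k ≡ 0 (mod 120), i.e. 120 ∣ 80k. Since gcd(80, 120) = 40, dividing through by 40 this holds exactly when 3 ∣ 2k, and as gcd(2, 3) = 1, exactly when 3 ∣ k.
The smallest positive such k is 3.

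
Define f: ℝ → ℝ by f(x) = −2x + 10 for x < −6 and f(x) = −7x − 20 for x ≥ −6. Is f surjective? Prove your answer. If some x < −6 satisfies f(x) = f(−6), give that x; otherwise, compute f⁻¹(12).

-32/7

Both pieces are strictly decreasing (slopes −2 and −7), so each is injective on its own interval.
The left piece maps (−∞, −6) onto (22, ∞); the right piece maps [−6, ∞) onto (−∞, 22].
These images together cover ℝ, so f is surjective.
Because the two images are disjoint, no x < −6 has f(x) = f(−6), so we compute f⁻¹(12): 12 lies in (−∞, 22], so solve −7x − 20 = 12: x = (12 + 20)/(−7) = −32/7.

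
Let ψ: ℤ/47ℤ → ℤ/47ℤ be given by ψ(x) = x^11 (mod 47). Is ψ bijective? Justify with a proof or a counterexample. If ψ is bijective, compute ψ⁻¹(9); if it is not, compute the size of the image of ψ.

Since 47 is prime, the nonzero elements of ℤ/47ℤ form a cyclic group of order 46.
As gcd(11, 46) = 1, raising to the 11th power is a bijection on this group: if s^11 ≡ t^11 then (st^{−1})^11 = 1, and the only element of order dividing gcd(11, 46) = 1 is 1, so s = t.
With ψ(0) = 0 this makes ψ injective on all of ℤ/47ℤ, hence bijective (finite equal-size domain and codomain). In particular ψ is bijective.
Since ψ is bijective, we find the preimage of 9. The inverse of x ↦ x^11 on (ℤ/47ℤ)^× is x ↦ x^21, because 11·21 = 231 = 5·46 + 1 ≡ 1 (mod 46) and x^{46} = 1 for x ≠ 0 (Fermat). So ψ⁻¹(9) = 9^21 mod 47.
Repeated squaring mod 47: 9^1 ≡ 9, 9^2 ≡ 9² = 81 ≡ 34, 9^4 ≡ 34² = 1156 ≡ 28, 9^8 ≡ 28² = 784 ≡ 32, 9^16 ≡ 32² = 1024 ≡ 37. Since 21 = 16 + 4 + 1, 9^21 ≡ 37·28·9: 37·28 = 1036 ≡ 2, then 2·9 = 18. So 9^21 ≡ 18 (mod 47).
Hence ψ⁻¹(9) = 18.

18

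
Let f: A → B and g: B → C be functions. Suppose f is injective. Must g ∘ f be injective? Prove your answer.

not injective

No. Take A = B = C = {0, 1, 2}, f = identity (injective), and g(x) = 0 for every x.
Then (g ∘ f)(0) = 0 = (g ∘ f)(2) with 0 ≠ 2, so g ∘ f is not injective.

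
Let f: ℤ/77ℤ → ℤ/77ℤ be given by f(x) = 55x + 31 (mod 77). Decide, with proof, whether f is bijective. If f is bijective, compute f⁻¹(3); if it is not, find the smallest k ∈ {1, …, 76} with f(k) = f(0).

7

We have gcd(55, 77) = 11 > 1. Taking u = 0 and v = 7: f(0) = 31 and f(7) = 55·7 + 31 = 416 ≡ 31 (mod 77).
So f(0) = f(7) while 0 ≠ 7, thus f is not injective, hence not bijective.
Since f is not bijective, we find the least positive k with f(k) = f(0): this means 55k ≡ 0 (mod 77), i.e. 77 ∣ 55k. Since gcd(55, 77) = 11, dividing through by 11 this holds exactly when 7 ∣ 5k, and as gcd(5, 7) = 1, exactly when 7 ∣ k.
The smallest positive such k is 7.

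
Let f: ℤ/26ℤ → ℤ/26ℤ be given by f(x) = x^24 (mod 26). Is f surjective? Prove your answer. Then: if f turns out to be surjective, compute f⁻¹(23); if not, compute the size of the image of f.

4

f(1) = 1^24 = 1.
f(3): Repeated squaring mod 26: 3^1 ≡ 3, 3^2 ≡ 3² = 9, 3^4 ≡ 9² = 81 ≡ 3, 3^8 ≡ 3² = 9, 3^16 ≡ 9² = 81 ≡ 3. Since 24 = 16 + 8, 3^24 ≡ 3·9: 3·9 = 27 ≡ 1. So 3^24 ≡ 1 (mod 26).
So f(1) = f(3) = 1 while 1 ≠ 3, therefore f is not injective.
A non-injective map from the 26-element set ℤ/26ℤ to itself takes at most 25 distinct values, so it cannot be surjective. Thus f is not surjective.
Since f is not surjective, we determine |image(f)|. Computing x^24 mod 26 for each x (by repeated squaring, reducing mod 26 at every step), the values f(0), f(1), …, f(25) are: 0, 1, 14, 1, 14, 1, 14, 1, 14, 1, 14, 1, 14, 13, 14, 1, 14, 1, 14, 1, 14, 1, 14, 1, 14, 1.
The distinct values are {0, 1, 13, 14}; there are 4 of them.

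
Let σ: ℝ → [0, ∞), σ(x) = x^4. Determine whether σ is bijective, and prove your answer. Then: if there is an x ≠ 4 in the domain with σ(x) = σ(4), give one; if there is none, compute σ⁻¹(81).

-4

σ(4) = 256 = (−4)^4 = σ(−4) (since 4 is even), with 4 ≠ −4. So σ is not injective, hence not bijective.
For the follow-up, such an x exists: taking x = −4 ∈ ℝ gives σ(−4) = 256 = σ(4) with −4 ≠ 4.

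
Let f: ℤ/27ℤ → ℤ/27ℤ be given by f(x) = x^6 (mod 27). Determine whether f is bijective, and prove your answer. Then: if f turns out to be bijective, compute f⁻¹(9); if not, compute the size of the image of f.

f(0) = 0^6 = 0.
f(3): Repeated squaring mod 27: 3^1 ≡ 3, 3^2 ≡ 3² = 9, 3^4 ≡ 9² = 81 ≡ 0. Since 6 = 4 + 2, 3^6 ≡ 0·9: 0·9 = 0. So 3^6 ≡ 0 (mod 27).
So f(0) = f(3) = 0 while 0 ≠ 3, therefore f is not injective, hence not bijective.
Since f is not bijective, we determine |image(f)|. Computing x^6 mod 27 for each x (by repeated squaring, reducing mod 27 at every step), the values f(0), f(1), …, f(26) are: 0, 1, 10, 0, 19, 19, 0, 10, 1, 0, 1, 10, 0, 19, 19, 0, 10, 1, 0, 1, 10, 0, 19, 19, 0, 10, 1.
The distinct values are {0, 1, 10, 19}; there are 4 of them.

4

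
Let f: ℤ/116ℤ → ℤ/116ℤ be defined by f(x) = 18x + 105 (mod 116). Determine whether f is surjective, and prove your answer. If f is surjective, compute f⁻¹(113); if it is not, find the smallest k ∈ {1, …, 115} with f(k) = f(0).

58

Since gcd(18, 116) = 2, we have 18x ≡ 0 (mod 2) for all x, so f(x) ≡ 1 (mod 2).
But 0 ≢ 1 (mod 2), so 0 ∈ ℤ/116ℤ has no preimage. Therefore f is not surjective.
Since f is not surjective, we find the least positive k with f(k) = f(0): this means 18k ≡ 0 (mod 116), i.e. 116 ∣ 18k. Since gcd(18, 116) = 2, dividing through by 2 this holds exactly when 58 ∣ 9k, and as gcd(9, 58) = 1, exactly when 58 ∣ k.
The smallest positive such k is 58.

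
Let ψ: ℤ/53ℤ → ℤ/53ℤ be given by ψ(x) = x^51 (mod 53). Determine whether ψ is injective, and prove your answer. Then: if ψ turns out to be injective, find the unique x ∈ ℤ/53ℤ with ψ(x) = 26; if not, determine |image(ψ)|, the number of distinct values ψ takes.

Since 53 is prime, the nonzero elements of ℤ/53ℤ form a cyclic group of order 52.
As gcd(51, 52) = 1, raising to the 51st power is a bijection on this group: if s^51 ≡ t^51 then (st^{−1})^51 = 1, and the only element of order dividing gcd(51, 52) = 1 is 1, so s = t.
With ψ(0) = 0 this makes ψ injective on all of ℤ/53ℤ, hence bijective (finite equal-size domain and codomain). In particular ψ is injective.
Since ψ is injective, we find the preimage of 26. The inverse of x ↦ x^51 on (ℤ/53ℤ)^× is x ↦ x^51, because 51·51 = 2601 = 50·52 + 1 ≡ 1 (mod 52) and x^{52} = 1 for x ≠ 0 (Fermat). So ψ⁻¹(26) = 26^51 mod 53.
Repeated squaring mod 53: 26^1 ≡ 26, 26^2 ≡ 26² = 676 ≡ 40, 26^4 ≡ 40² = 1600 ≡ 10, 26^8 ≡ 10² = 100 ≡ 47, 26^16 ≡ 47² = 2209 ≡ 36, 26^32 ≡ 36² = 1296 ≡ 24. Since 51 = 32 + 16 + 2 + 1, 26^51 ≡ 24·36·40·26: 24·36 = 864 ≡ 16, then 16·40 = 640 ≡ 4, then 4·26 = 104 ≡ 51. So 26^51 ≡ 51 (mod 53).
Hence ψ⁻¹(26) = 51.

51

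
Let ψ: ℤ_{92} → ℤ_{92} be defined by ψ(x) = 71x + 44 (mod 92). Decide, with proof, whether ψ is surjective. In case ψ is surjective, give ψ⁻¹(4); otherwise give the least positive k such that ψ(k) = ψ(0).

72

Since gcd(71, 92) = 1, 71 is invertible modulo 92. Euclid's algorithm: 92 = 1·71 + 21, 71 = 3·21 + 8, 21 = 2·8 + 5, 8 = 1·5 + 3, 5 = 1·3 + 2, 3 = 1·2 + 1; back-substituting gives 1 = 35·71 − 27·92, so 71⁻¹ ≡ 35 (mod 92).
For any y ∈ ℤ_{92}, x = 35(y − 44) mod 92 satisfies ψ(x) = 71·35(y − 44) + 44 ≡ y (since 71·35 ≡ 1 mod 92). So every y has a preimage.
So ψ is surjective.
Since ψ is surjective, we compute ψ⁻¹(4): solve 71x + 44 ≡ 4 (mod 92), i.e. 71x ≡ 52 (mod 92).
Multiplying by 71⁻¹ = 35 gives x ≡ 35·52 = 1820 = 19·92 + 72 ≡ 72 (mod 92).
Check: ψ(72) = 71·72 + 44 = 5156 = 56·92 + 4 ≡ 4 (mod 92).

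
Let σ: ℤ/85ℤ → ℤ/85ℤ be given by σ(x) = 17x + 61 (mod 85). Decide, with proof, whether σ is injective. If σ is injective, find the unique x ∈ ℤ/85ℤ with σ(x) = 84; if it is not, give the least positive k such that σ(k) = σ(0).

By definition, injectivity means: for all u, v in the domain, σ(u) = σ(v) implies u = v.
We have gcd(17, 85) = 17 > 1. Taking u = 0 and v = 5: σ(0) = 61 and σ(5) = 17·5 + 61 = 146 ≡ 61 (mod 85).
So σ(0) = σ(5) while 0 ≠ 5, hence σ is not injective.
Since σ is not injective, we find the least positive k with σ(k) = σ(0): this means 17k ≡ 0 (mod 85), i.e. 85 ∣ 17k. Since gcd(17, 85) = 17, dividing through by 17 this holds exactly when 5 ∣ k.
The smallest positive such k is 5.

5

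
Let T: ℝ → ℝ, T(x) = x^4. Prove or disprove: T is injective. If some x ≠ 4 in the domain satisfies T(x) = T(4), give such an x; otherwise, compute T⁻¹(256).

T(4) = 256 = (−4)^4 = T(−4) (since 4 is even), with 4 ≠ −4. So T is not injective.
For the follow-up, such an x exists: taking x = −4 ∈ ℝ gives T(−4) = 256 = T(4) with −4 ≠ 4.

-4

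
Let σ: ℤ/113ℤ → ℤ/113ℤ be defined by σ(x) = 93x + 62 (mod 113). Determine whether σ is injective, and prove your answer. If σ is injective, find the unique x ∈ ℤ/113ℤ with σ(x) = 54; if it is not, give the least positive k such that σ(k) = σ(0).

Suppose σ(u) = σ(v) in ℤ/113ℤ. Then 93u + 62 ≡ 93v + 62 (mod 113), hence 93(u − v) ≡ 0 (mod 113).
Since gcd(93, 113) = 1, 93 is invertible modulo 113, thus u − v ≡ 0 (mod 113), i.e. u = v.
Hence σ is injective.
We now compute 93⁻¹ mod 113 explicitly. Euclid's algorithm: 113 = 1·93 + 20, 93 = 4·20 + 13, 20 = 1·13 + 7, 13 = 1·7 + 6, 7 = 1·6 + 1; back-substituting gives 1 = 96·93 − 79·113, so 93⁻¹ ≡ 96 (mod 113).
Since σ is injective, we compute σ⁻¹(54): solve 93x + 62 ≡ 54 (mod 113), i.e. 93x ≡ 105 (mod 113).
Multiplying by 93⁻¹ = 96 gives x ≡ 96·105 = 10080 = 89·113 + 23 ≡ 23 (mod 113).
Check: σ(23) = 93·23 + 62 = 2201 = 19·113 + 54 ≡ 54 (mod 113).

23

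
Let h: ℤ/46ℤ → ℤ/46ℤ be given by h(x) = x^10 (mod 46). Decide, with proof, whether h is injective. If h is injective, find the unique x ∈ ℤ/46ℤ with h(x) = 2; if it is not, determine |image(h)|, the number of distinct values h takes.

24

h(22): Repeated squaring mod 46: 22^1 ≡ 22, 22^2 ≡ 22² = 484 ≡ 24, 22^4 ≡ 24² = 576 ≡ 24, 22^8 ≡ 24² = 576 ≡ 24. Since 10 = 8 + 2, 22^10 ≡ 24·24: 24·24 = 576 ≡ 24. So 22^10 ≡ 24 (mod 46).
h(24): Repeated squaring mod 46: 24^1 ≡ 24, 24^2 ≡ 24² = 576 ≡ 24, 24^4 ≡ 24² = 576 ≡ 24, 24^8 ≡ 24² = 576 ≡ 24. Since 10 = 8 + 2, 24^10 ≡ 24·24: 24·24 = 576 ≡ 24. So 24^10 ≡ 24 (mod 46).
So h(22) = h(24) = 24 while 22 ≠ 24, so h is not injective.
Since h is not injective, we determine |image(h)|. Computing x^10 mod 46 for each x (by repeated squaring, reducing mod 46 at every step), the values h(0), h(1), …, h(45) are: 0, 1, 12, 31, 6, 9, 4, 13, 26, 41, 16, 25, 2, 39, 18, 3, 36, 27, 32, 29, 8, 35, 24, 23, 24, 35, 8, 29, 32, 27, 36, 3, 18, 39, 2, 25, 16, 41, 26, 13, 4, 9, 6, 31, 12, 1.
The distinct values are {0, 1, 2, 3, 4, 6, 8, 9, 12, 13, 16, 18, 23, 24, 25, 26, 27, 29, 31, 32, 35, 36, 39, 41}; there are 24 of them.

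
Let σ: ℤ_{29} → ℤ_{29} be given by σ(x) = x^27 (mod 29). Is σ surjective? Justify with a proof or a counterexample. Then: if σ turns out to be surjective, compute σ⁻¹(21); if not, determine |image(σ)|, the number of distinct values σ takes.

18

Since 29 is prime, the nonzero elements of ℤ_{29} form a cyclic group of order 28.
As gcd(27, 28) = 1, raising to the 27th power is a bijection on this group: if u^27 ≡ v^27 then (uv^{−1})^27 = 1, and the only element of order dividing gcd(27, 28) = 1 is 1, so u = v.
With σ(0) = 0 this makes σ injective on all of ℤ_{29}, hence bijective (finite equal-size domain and codomain). In particular σ is surjective.
Since σ is surjective, we find the preimage of 21. The inverse of x ↦ x^27 on (ℤ_{29})^× is x ↦ x^27, because 27·27 = 729 = 26·28 + 1 ≡ 1 (mod 28) and x^{28} = 1 for x ≠ 0 (Fermat). So σ⁻¹(21) = 21^27 mod 29.
Repeated squaring mod 29: 21^1 ≡ 21, 21^2 ≡ 21² = 441 ≡ 6, 21^4 ≡ 6² = 36 ≡ 7, 21^8 ≡ 7² = 49 ≡ 20, 21^16 ≡ 20² = 400 ≡ 23. Since 27 = 16 + 8 + 2 + 1, 21^27 ≡ 23·20·6·21: 23·20 = 460 ≡ 25, then 25·6 = 150 ≡ 5, then 5·21 = 105 ≡ 18. So 21^27 ≡ 18 (mod 29).
Hence σ⁻¹(21) = 18.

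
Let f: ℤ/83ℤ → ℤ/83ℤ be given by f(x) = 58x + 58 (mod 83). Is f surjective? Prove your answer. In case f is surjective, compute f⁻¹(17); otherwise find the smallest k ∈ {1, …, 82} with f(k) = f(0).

78

Recall: surjectivity means every element of the codomain has a preimage under f.
Since gcd(58, 83) = 1, 58 is invertible modulo 83. Euclid's algorithm: 83 = 1·58 + 25, 58 = 2·25 + 8, 25 = 3·8 + 1; back-substituting gives 1 = 73·58 − 51·83, so 58⁻¹ ≡ 73 (mod 83).
Then y ↦ 73(y − 58) is a two-sided inverse to f, so every y ∈ ℤ/83ℤ has a preimage.
Hence f is surjective.
Since f is surjective, we find f⁻¹(17): we need 58x ≡ 17 − 58 ≡ 42 (mod 83). Using 58⁻¹ = 73: x ≡ 73·42 = 3066 = 36·83 + 78, so x = 78.
Check: f(78) = 58·78 + 58 = 4582 = 55·83 + 17 ≡ 17 (mod 83).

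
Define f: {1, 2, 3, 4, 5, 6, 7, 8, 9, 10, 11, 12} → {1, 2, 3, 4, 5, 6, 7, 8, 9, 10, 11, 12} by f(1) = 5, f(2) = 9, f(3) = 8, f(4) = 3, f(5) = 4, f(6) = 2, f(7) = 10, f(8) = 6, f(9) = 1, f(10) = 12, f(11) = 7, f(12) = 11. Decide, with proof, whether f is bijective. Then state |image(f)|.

The values 5, 9, 8, 3, 4, 2, 10, 6, 1, 12, 7, 11 are a permutation of {1, 2, 3, 4, 5, 6, 7, 8, 9, 10, 11, 12}: each element appears exactly once.
So f is injective and surjective, hence bijective.
The image of f is {1, 2, 3, 4, 5, 6, 7, 8, 9, 10, 11, 12}, which has 12 elements.

12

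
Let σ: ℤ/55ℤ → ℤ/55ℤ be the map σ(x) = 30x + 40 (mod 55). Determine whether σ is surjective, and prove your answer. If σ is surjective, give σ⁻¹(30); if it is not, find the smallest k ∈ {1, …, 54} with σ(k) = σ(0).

11

Recall that σ is surjective if every y in the codomain equals σ(x) for some x in the domain.
Since gcd(30, 55) = 5, we have 30x ≡ 0 (mod 5) for all x, so σ(x) ≡ 0 (mod 5).
But 1 ≢ 0 (mod 5), so 1 ∈ ℤ/55ℤ has no preimage. Thus σ is not surjective.
Since σ is not surjective, we find the least positive k with σ(k) = σ(0): this means 30k ≡ 0 (mod 55), i.e. 55 ∣ 30k. Since gcd(30, 55) = 5, dividing through by 5 this holds exactly when 11 ∣ 6k, and as gcd(6, 11) = 1, exactly when 11 ∣ k.
The smallest positive such k is 11.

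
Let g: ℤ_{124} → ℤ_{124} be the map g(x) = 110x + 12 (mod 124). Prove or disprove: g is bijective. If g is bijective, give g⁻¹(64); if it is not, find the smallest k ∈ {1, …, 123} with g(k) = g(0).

We have gcd(110, 124) = 2 > 1. Taking a = 0 and b = 62: g(0) = 12 and g(62) = 110·62 + 12 = 6832 ≡ 12 (mod 124).
So g(0) = g(62) while 0 ≠ 62, thus g is not injective, hence not bijective.
Since g is not bijective, we find the least positive k with g(k) = g(0): this means 110k ≡ 0 (mod 124), i.e. 124 ∣ 110k. Since gcd(110, 124) = 2, dividing through by 2 this holds exactly when 62 ∣ 55k, and as gcd(55, 62) = 1, exactly when 62 ∣ k.
The smallest positive such k is 62.

62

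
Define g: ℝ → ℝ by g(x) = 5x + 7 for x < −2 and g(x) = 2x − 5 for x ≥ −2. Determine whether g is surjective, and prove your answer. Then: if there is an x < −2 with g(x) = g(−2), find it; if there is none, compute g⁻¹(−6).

Both pieces are strictly increasing (slopes 5 and 2), so each is injective on its own interval.
The left piece maps (−∞, −2) onto (−∞, −3); the right piece maps [−2, ∞) onto [−9, ∞).
The union (−∞, −3) ∪ [−9, ∞) covers ℝ, so g is surjective.
For the follow-up: the images overlap, so an x < −2 with g(x) = g(−2) exists. g(−2) = −9; solving 5x + 7 = −9 for x < −2 gives x = (−9 − 7)/5 = −16/5.

-16/5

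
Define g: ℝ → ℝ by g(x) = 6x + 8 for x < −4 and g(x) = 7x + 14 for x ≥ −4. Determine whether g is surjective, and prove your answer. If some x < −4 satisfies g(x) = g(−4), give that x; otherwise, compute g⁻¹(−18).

Both pieces are strictly increasing (slopes 6 and 7), so each is injective on its own interval.
The left piece maps (−∞, −4) onto (−∞, −16); the right piece maps [−4, ∞) onto [−14, ∞).
The union (−∞, −16) ∪ [−14, ∞) omits the interval between −16 and −14; in particular −16 has no preimage. So g is not surjective.
Because the two images are disjoint, no x < −4 has g(x) = g(−4), so we compute g⁻¹(−18): −18 lies in (−∞, −16), so solve 6x + 8 = −18: x = (−18 − 8)/6 = −13/3.

-13/3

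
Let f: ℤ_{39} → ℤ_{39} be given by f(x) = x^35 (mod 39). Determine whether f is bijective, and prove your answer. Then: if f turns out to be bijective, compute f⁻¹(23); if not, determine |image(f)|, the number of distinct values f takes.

17

Computing x^35 mod 39 for each x (by repeated squaring, reducing mod 39 at every step), the values f(0), f(1), …, f(38) are: 0, 1, 20, 9, 10, 8, 24, 28, 5, 3, 4, 32, 12, 13, 14, 33, 22, 23, 21, 37, 2, 18, 16, 17, 6, 25, 26, 27, 7, 35, 36, 34, 11, 15, 31, 29, 30, 19, 38.
Every element of ℤ_{39} appears exactly once in this list, so f is a bijection, and in particular bijective.
Since f is bijective, we read off the preimage of 23 from the same table: f(17) = 23, so f⁻¹(23) = 17.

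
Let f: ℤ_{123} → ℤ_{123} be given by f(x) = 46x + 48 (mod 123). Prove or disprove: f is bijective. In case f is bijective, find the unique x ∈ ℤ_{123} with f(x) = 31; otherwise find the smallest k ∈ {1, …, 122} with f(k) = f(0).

By definition, f is injective when f(a) = f(b) forces a = b.
Suppose f(a) = f(b) in ℤ_{123}. Then 46a + 48 ≡ 46b + 48 (mod 123), hence 46(a − b) ≡ 0 (mod 123).
Since gcd(46, 123) = 1, 46 is invertible modulo 123, thus a − b ≡ 0 (mod 123), i.e. a = b.
We now compute 46⁻¹ mod 123 explicitly. Euclid's algorithm: 123 = 2·46 + 31, 46 = 1·31 + 15, 31 = 2·15 + 1; back-substituting gives 1 = 115·46 − 43·123, so 46⁻¹ ≡ 115 (mod 123).
For any y ∈ ℤ_{123}, x = 115(y − 48) mod 123 satisfies f(x) = 46·115(y − 48) + 48 ≡ y (since 46·115 ≡ 1 mod 123). So every y has a preimage.
Hence f is bijective.
Since f is bijective, we compute f⁻¹(31): solve 46x + 48 ≡ 31 (mod 123), i.e. 46x ≡ 106 (mod 123).
Multiplying by 46⁻¹ = 115 gives x ≡ 115·106 = 12190 = 99·123 + 13 ≡ 13 (mod 123).
Check: f(13) = 46·13 + 48 = 646 = 5·123 + 31 ≡ 31 (mod 123).

13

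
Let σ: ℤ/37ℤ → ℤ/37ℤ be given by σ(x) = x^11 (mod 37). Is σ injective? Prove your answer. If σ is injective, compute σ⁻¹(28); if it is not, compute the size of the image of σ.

3

Since 37 is prime, the nonzero elements of ℤ/37ℤ form a cyclic group of order 36.
As gcd(11, 36) = 1, raising to the 11th power is a bijection on this group: if u^11 ≡ v^11 then (uv^{−1})^11 = 1, and the only element of order dividing gcd(11, 36) = 1 is 1, so u = v.
With σ(0) = 0 this makes σ injective on all of ℤ/37ℤ, hence bijective (finite equal-size domain and codomain). In particular σ is injective.
Since σ is injective, we find the preimage of 28. The inverse of x ↦ x^11 on (ℤ/37ℤ)^× is x ↦ x^23, because 11·23 = 253 = 7·36 + 1 ≡ 1 (mod 36) and x^{36} = 1 for x ≠ 0 (Fermat). So σ⁻¹(28) = 28^23 mod 37.
Repeated squaring mod 37: 28^1 ≡ 28, 28^2 ≡ 28² = 784 ≡ 7, 28^4 ≡ 7² = 49 ≡ 12, 28^8 ≡ 12² = 144 ≡ 33, 28^16 ≡ 33² = 1089 ≡ 16. Since 23 = 16 + 4 + 2 + 1, 28^23 ≡ 16·12·7·28: 16·12 = 192 ≡ 7, then 7·7 = 49 ≡ 12, then 12·28 = 336 ≡ 3. So 28^23 ≡ 3 (mod 37).
Hence σ⁻¹(28) = 3.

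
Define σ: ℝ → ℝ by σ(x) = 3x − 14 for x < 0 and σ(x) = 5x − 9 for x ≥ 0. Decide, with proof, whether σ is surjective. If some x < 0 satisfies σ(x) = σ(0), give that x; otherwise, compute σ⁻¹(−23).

-3

Both pieces are strictly increasing (slopes 3 and 5), so each is injective on its own interval.
The left piece maps (−∞, 0) onto (−∞, −14); the right piece maps [0, ∞) onto [−9, ∞).
The union (−∞, −14) ∪ [−9, ∞) omits the interval between −14 and −9; in particular −14 has no preimage. So σ is not surjective.
Because the two images are disjoint, no x < 0 has σ(x) = σ(0), so we compute σ⁻¹(−23): −23 lies in (−∞, −14), so solve 3x − 14 = −23: x = (−23 + 14)/3 = −3.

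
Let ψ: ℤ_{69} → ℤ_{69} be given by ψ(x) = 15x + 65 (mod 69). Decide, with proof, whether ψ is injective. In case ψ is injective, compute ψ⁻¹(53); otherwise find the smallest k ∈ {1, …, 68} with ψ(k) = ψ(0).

Recall: ψ is injective when ψ(a) = ψ(b) forces a = b.
We have gcd(15, 69) = 3 > 1. Taking a = 0 and b = 23: ψ(0) = 65 and ψ(23) = 15·23 + 65 = 410 ≡ 65 (mod 69).
So ψ(0) = ψ(23) while 0 ≠ 23, so ψ is not injective.
Since ψ is not injective, we find the least positive k with ψ(k) = ψ(0): this means 15k ≡ 0 (mod 69), i.e. 69 ∣ 15k. Since gcd(15, 69) = 3, dividing through by 3 this holds exactly when 23 ∣ 5k, and as gcd(5, 23) = 1, exactly when 23 ∣ k.
The smallest positive such k is 23.

23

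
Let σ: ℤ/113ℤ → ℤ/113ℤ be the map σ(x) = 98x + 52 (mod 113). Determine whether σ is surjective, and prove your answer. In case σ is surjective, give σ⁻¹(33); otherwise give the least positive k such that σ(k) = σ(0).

Recall that σ is surjective if every y in the codomain equals σ(x) for some x in the domain.
Since gcd(98, 113) = 1, 98 is invertible modulo 113. Euclid's algorithm: 113 = 1·98 + 15, 98 = 6·15 + 8, 15 = 1·8 + 7, 8 = 1·7 + 1; back-substituting gives 1 = 15·98 − 13·113, so 98⁻¹ ≡ 15 (mod 113).
For any y ∈ ℤ/113ℤ, x = 15(y − 52) mod 113 satisfies σ(x) = 98·15(y − 52) + 52 ≡ y (since 98·15 ≡ 1 mod 113). So every y has a preimage.
Therefore σ is surjective.
Since σ is surjective, we compute σ⁻¹(33): solve 98x + 52 ≡ 33 (mod 113), i.e. 98x ≡ 94 (mod 113).
Multiplying by 98⁻¹ = 15 gives x ≡ 15·94 = 1410 = 12·113 + 54 ≡ 54 (mod 113).
Check: σ(54) = 98·54 + 52 = 5344 = 47·113 + 33 ≡ 33 (mod 113).

54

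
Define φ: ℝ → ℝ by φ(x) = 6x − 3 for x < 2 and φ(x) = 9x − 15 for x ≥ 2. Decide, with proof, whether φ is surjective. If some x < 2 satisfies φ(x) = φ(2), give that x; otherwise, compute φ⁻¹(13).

1

Both pieces are strictly increasing (slopes 6 and 9), so each is injective on its own interval.
The left piece maps (−∞, 2) onto (−∞, 9); the right piece maps [2, ∞) onto [3, ∞).
The union (−∞, 9) ∪ [3, ∞) covers ℝ, so φ is surjective.
For the follow-up: the images overlap, so an x < 2 with φ(x) = φ(2) exists. φ(2) = 3; solving 6x − 3 = 3 for x < 2 gives x = (3 + 3)/6 = 1.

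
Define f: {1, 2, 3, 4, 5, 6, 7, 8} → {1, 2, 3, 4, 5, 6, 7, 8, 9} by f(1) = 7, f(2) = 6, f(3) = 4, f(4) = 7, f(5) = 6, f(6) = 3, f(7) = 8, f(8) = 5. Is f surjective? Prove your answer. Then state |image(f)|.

No element maps to 1, so f is not surjective.
The image of f is {3, 4, 5, 6, 7, 8}, which has 6 elements.

6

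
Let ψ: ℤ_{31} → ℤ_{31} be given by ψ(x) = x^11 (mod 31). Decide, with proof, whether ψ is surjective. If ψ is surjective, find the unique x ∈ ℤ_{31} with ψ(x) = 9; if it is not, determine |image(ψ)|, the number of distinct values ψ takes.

Since 31 is prime, the nonzero elements of ℤ_{31} form a cyclic group of order 30.
As gcd(11, 30) = 1, raising to the 11th power is a bijection on this group: if u^11 ≡ v^11 then (uv^{−1})^11 = 1, and the only element of order dividing gcd(11, 30) = 1 is 1, so u = v.
With ψ(0) = 0 this makes ψ injective on all of ℤ_{31}, hence bijective (finite equal-size domain and codomain). In particular ψ is surjective.
Since ψ is surjective, we find the preimage of 9. The inverse of x ↦ x^11 on (ℤ_{31})^× is x ↦ x^11, because 11·11 = 121 = 4·30 + 1 ≡ 1 (mod 30) and x^{30} = 1 for x ≠ 0 (Fermat). So ψ⁻¹(9) = 9^11 mod 31.
Repeated squaring mod 31: 9^1 ≡ 9, 9^2 ≡ 9² = 81 ≡ 19, 9^4 ≡ 19² = 361 ≡ 20, 9^8 ≡ 20² = 400 ≡ 28. Since 11 = 8 + 2 + 1, 9^11 ≡ 28·19·9: 28·19 = 532 ≡ 5, then 5·9 = 45 ≡ 14. So 9^11 ≡ 14 (mod 31).
Hence ψ⁻¹(9) = 14.

14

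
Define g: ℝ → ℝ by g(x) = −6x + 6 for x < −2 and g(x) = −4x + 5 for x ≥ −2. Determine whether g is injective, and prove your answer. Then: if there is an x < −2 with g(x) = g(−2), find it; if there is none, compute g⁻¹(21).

Both pieces are strictly decreasing (slopes −6 and −4), so each is injective on its own interval.
The left piece maps (−∞, −2) onto (18, ∞); the right piece maps [−2, ∞) onto (−∞, 13].
These images are disjoint, so no value is attained by both pieces. Therefore g is injective.
Because the two images are disjoint, no x < −2 has g(x) = g(−2), so we compute g⁻¹(21): 21 lies in (18, ∞), so solve −6x + 6 = 21: x = (21 − 6)/(−6) = −5/2.

-5/2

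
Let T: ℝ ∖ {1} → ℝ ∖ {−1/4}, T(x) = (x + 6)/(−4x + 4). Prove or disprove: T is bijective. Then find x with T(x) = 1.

Suppose T(s) = T(t). Cross-multiplying: (s + 6)(−4t + 4) = (t + 6)(−4s + 4).
Expanding both sides and cancelling the symmetric terms leaves 28·(s − t) = 0. Since 28 ≠ 0, s = t. Therefore T is injective.
For any y ≠ −1/4, solving y(−4x + 4) = x + 6 for x gives a well-defined x ≠ 1. So T is surjective.
Thus T is bijective.
Solving T(x) = 1: cross-multiplying gives x + 6 = 1(−4x + 4), which rearranges to 5x = −2, so x = −2/5.

-2/5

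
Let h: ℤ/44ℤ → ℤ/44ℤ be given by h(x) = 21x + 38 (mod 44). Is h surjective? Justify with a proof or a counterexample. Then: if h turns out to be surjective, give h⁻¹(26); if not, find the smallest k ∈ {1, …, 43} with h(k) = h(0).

Recall that h is surjective if every y in the codomain equals h(x) for some x in the domain.
Since gcd(21, 44) = 1, 21 is invertible modulo 44. Euclid's algorithm: 44 = 2·21 + 2, 21 = 10·2 + 1; back-substituting gives 1 = 21·21 − 10·44, so 21⁻¹ ≡ 21 (mod 44).
For any y ∈ ℤ/44ℤ, x = 21(y − 38) mod 44 satisfies h(x) = 21·21(y − 38) + 38 ≡ y (since 21·21 ≡ 1 mod 44). So every y has a preimage.
Therefore h is surjective.
Since h is surjective, we find h⁻¹(26): we need 21x ≡ 26 − 38 ≡ 32 (mod 44). Using 21⁻¹ = 21: x ≡ 21·32 = 672 = 15·44 + 12, so x = 12.
Check: h(12) = 21·12 + 38 = 290 = 6·44 + 26 ≡ 26 (mod 44).

12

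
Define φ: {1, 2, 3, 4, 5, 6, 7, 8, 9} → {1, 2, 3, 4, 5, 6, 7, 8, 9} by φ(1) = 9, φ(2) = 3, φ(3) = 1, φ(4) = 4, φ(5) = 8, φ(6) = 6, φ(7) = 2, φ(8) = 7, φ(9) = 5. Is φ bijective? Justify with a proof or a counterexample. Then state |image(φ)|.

The values 9, 3, 1, 4, 8, 6, 2, 7, 5 are a permutation of {1, 2, 3, 4, 5, 6, 7, 8, 9}: each element appears exactly once.
So φ is injective and surjective, hence bijective.
The image of φ is {1, 2, 3, 4, 5, 6, 7, 8, 9}, which has 9 elements.

9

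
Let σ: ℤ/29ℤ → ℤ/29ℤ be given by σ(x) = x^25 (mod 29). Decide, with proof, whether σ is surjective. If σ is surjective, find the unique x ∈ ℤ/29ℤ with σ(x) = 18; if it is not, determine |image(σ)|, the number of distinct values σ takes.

Since 29 is prime, the nonzero elements of ℤ/29ℤ form a cyclic group of order 28.
As gcd(25, 28) = 1, raising to the 25th power is a bijection on this group: if a^25 ≡ b^25 then (ab^{−1})^25 = 1, and the only element of order dividing gcd(25, 28) = 1 is 1, so a = b.
With σ(0) = 0 this makes σ injective on all of ℤ/29ℤ, hence bijective (finite equal-size domain and codomain). In particular σ is surjective.
Since σ is surjective, we find the preimage of 18. The inverse of x ↦ x^25 on (ℤ/29ℤ)^× is x ↦ x^9, because 25·9 = 225 = 8·28 + 1 ≡ 1 (mod 28) and x^{28} = 1 for x ≠ 0 (Fermat). So σ⁻¹(18) = 18^9 mod 29.
Repeated squaring mod 29: 18^1 ≡ 18, 18^2 ≡ 18² = 324 ≡ 5, 18^4 ≡ 5² = 25, 18^8 ≡ 25² = 625 ≡ 16. Since 9 = 8 + 1, 18^9 ≡ 16·18: 16·18 = 288 ≡ 27. So 18^9 ≡ 27 (mod 29).
Hence σ⁻¹(18) = 27.

27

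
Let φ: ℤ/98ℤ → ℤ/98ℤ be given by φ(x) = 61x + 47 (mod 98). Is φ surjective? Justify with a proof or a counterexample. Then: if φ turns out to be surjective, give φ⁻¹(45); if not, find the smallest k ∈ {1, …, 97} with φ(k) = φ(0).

Recall: surjectivity means every element of the codomain has a preimage under φ.
Since gcd(61, 98) = 1, 61 is invertible modulo 98. Euclid's algorithm: 98 = 1·61 + 37, 61 = 1·37 + 24, 37 = 1·24 + 13, 24 = 1·13 + 11, 13 = 1·11 + 2, 11 = 5·2 + 1; back-substituting gives 1 = 45·61 − 28·98, so 61⁻¹ ≡ 45 (mod 98).
For any y ∈ ℤ/98ℤ, x = 45(y − 47) mod 98 satisfies φ(x) = 61·45(y − 47) + 47 ≡ y (since 61·45 ≡ 1 mod 98). So every y has a preimage.
Hence φ is surjective.
Since φ is surjective, we find φ⁻¹(45): we need 61x ≡ 45 − 47 ≡ 96 (mod 98). Using 61⁻¹ = 45: x ≡ 45·96 = 4320 = 44·98 + 8, so x = 8.
Check: φ(8) = 61·8 + 47 = 535 = 5·98 + 45 ≡ 45 (mod 98).

8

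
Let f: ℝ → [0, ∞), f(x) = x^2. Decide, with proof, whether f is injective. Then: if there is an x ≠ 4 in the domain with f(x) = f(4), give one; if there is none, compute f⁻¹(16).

f(4) = 16 = (−4)^2 = f(−4) (since 2 is even), with 4 ≠ −4. So f is not injective.
For the follow-up, such an x exists: taking x = −4 ∈ ℝ gives f(−4) = 16 = f(4) with −4 ≠ 4.

-4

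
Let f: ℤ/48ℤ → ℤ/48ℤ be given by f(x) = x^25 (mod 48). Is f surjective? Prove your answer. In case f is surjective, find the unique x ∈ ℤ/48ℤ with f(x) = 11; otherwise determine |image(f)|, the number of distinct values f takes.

27

f(0) = 0^25 = 0.
f(6): Repeated squaring mod 48: 6^1 ≡ 6, 6^2 ≡ 6² = 36, 6^4 ≡ 36² = 1296 ≡ 0, 6^8 ≡ 0² = 0, 6^16 ≡ 0² = 0. Since 25 = 16 + 8 + 1, 6^25 ≡ 0·0·6: 0·0 = 0, then 0·6 = 0. So 6^25 ≡ 0 (mod 48).
So f(0) = f(6) = 0 while 0 ≠ 6, thus f is not injective.
A non-injective map from the 48-element set ℤ/48ℤ to itself takes at most 47 distinct values, so it cannot be surjective. So f is not surjective.
Since f is not surjective, we determine |image(f)|. Computing x^25 mod 48 for each x (by repeated squaring, reducing mod 48 at every step), the values f(0), f(1), …, f(47) are: 0, 1, 32, 3, 16, 5, 0, 7, 32, 9, 16, 11, 0, 13, 32, 15, 16, 17, 0, 19, 32, 21, 16, 23, 0, 25, 32, 27, 16, 29, 0, 31, 32, 33, 16, 35, 0, 37, 32, 39, 16, 41, 0, 43, 32, 45, 16, 47.
The distinct values are {0, 1, 3, 5, 7, 9, 11, 13, 15, 16, 17, 19, 21, 23, 25, 27, 29, 31, 32, 33, 35, 37, 39, 41, 43, 45, 47}; there are 27 of them.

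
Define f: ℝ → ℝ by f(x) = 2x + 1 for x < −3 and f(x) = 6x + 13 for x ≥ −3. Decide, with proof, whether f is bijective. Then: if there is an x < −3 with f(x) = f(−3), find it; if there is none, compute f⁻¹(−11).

Both pieces are strictly increasing (slopes 2 and 6), so each is injective on its own interval.
The left piece maps (−∞, −3) onto (−∞, −5); the right piece maps [−3, ∞) onto [−5, ∞).
Since −5 = −5, the images partition ℝ: f is injective and surjective, hence bijective.
Because the two images are disjoint, no x < −3 has f(x) = f(−3), so we compute f⁻¹(−11): −11 lies in (−∞, −5), so solve 2x + 1 = −11: x = (−11 − 1)/2 = −6.

-6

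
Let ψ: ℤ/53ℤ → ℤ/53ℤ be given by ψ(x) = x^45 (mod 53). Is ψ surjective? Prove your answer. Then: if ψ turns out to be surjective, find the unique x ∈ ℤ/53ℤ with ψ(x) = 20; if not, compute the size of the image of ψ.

41

Since 53 is prime, the nonzero elements of ℤ/53ℤ form a cyclic group of order 52.
As gcd(45, 52) = 1, raising to the 45th power is a bijection on this group: if x_1^45 ≡ x_2^45 then (x_1x_2^{−1})^45 = 1, and the only element of order dividing gcd(45, 52) = 1 is 1, so x_1 = x_2.
With ψ(0) = 0 this makes ψ injective on all of ℤ/53ℤ, hence bijective (finite equal-size domain and codomain). In particular ψ is surjective.
Since ψ is surjective, we find the preimage of 20. The inverse of x ↦ x^45 on (ℤ/53ℤ)^× is x ↦ x^37, because 45·37 = 1665 = 32·52 + 1 ≡ 1 (mod 52) and x^{52} = 1 for x ≠ 0 (Fermat). So ψ⁻¹(20) = 20^37 mod 53.
Repeated squaring mod 53: 20^1 ≡ 20, 20^2 ≡ 20² = 400 ≡ 29, 20^4 ≡ 29² = 841 ≡ 46, 20^8 ≡ 46² = 2116 ≡ 49, 20^16 ≡ 49² = 2401 ≡ 16, 20^32 ≡ 16² = 256 ≡ 44. Since 37 = 32 + 4 + 1, 20^37 ≡ 44·46·20: 44·46 = 2024 ≡ 10, then 10·20 = 200 ≡ 41. So 20^37 ≡ 41 (mod 53).
Hence ψ⁻¹(20) = 41.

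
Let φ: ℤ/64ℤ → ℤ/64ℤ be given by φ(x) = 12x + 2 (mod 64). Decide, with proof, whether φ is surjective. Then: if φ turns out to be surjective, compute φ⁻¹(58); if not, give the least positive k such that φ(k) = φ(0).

Since gcd(12, 64) = 4, we have 12x ≡ 0 (mod 4) for all x, so φ(x) ≡ 2 (mod 4).
But 0 ≢ 2 (mod 4), so 0 ∈ ℤ/64ℤ has no preimage. Thus φ is not surjective.
Since φ is not surjective, we find the least positive k with φ(k) = φ(0): this means 12k ≡ 0 (mod 64), i.e. 64 ∣ 12k. Since gcd(12, 64) = 4, dividing through by 4 this holds exactly when 16 ∣ 3k, and as gcd(3, 16) = 1, exactly when 16 ∣ k.
The smallest positive such k is 16.

16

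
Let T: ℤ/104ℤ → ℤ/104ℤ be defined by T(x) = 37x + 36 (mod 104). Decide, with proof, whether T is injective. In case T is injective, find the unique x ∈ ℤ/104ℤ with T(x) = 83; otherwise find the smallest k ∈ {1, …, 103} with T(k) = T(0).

35

If T(u) = T(v), then 37u ≡ 37v (mod 104). Because gcd(37, 104) = 1, we may cancel 37 to get u ≡ v (mod 104).
So T is injective.
We now compute 37⁻¹ mod 104 explicitly. Euclid's algorithm: 104 = 2·37 + 30, 37 = 1·30 + 7, 30 = 4·7 + 2, 7 = 3·2 + 1; back-substituting gives 1 = 45·37 − 16·104, so 37⁻¹ ≡ 45 (mod 104).
Since T is injective, we compute T⁻¹(83): solve 37x + 36 ≡ 83 (mod 104), i.e. 37x ≡ 47 (mod 104).
Multiplying by 37⁻¹ = 45 gives x ≡ 45·47 = 2115 = 20·104 + 35 ≡ 35 (mod 104).
Check: T(35) = 37·35 + 36 = 1331 = 12·104 + 83 ≡ 83 (mod 104).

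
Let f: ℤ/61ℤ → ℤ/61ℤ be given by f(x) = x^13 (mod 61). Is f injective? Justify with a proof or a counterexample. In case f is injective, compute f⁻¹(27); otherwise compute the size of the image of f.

3

Since 61 is prime, the nonzero elements of ℤ/61ℤ form a cyclic group of order 60.
As gcd(13, 60) = 1, raising to the 13th power is a bijection on this group: if x_1^13 ≡ x_2^13 then (x_1x_2^{−1})^13 = 1, and the only element of order dividing gcd(13, 60) = 1 is 1, so x_1 = x_2.
With f(0) = 0 this makes f injective on all of ℤ/61ℤ, hence bijective (finite equal-size domain and codomain). In particular f is injective.
Since f is injective, we find the preimage of 27. The inverse of x ↦ x^13 on (ℤ/61ℤ)^× is x ↦ x^37, because 13·37 = 481 = 8·60 + 1 ≡ 1 (mod 60) and x^{60} = 1 for x ≠ 0 (Fermat). So f⁻¹(27) = 27^37 mod 61.
Repeated squaring mod 61: 27^1 ≡ 27, 27^2 ≡ 27² = 729 ≡ 58, 27^4 ≡ 58² = 3364 ≡ 9, 27^8 ≡ 9² = 81 ≡ 20, 27^16 ≡ 20² = 400 ≡ 34, 27^32 ≡ 34² = 1156 ≡ 58. Since 37 = 32 + 4 + 1, 27^37 ≡ 58·9·27: 58·9 = 522 ≡ 34, then 34·27 = 918 ≡ 3. So 27^37 ≡ 3 (mod 61).
Hence f⁻¹(27) = 3.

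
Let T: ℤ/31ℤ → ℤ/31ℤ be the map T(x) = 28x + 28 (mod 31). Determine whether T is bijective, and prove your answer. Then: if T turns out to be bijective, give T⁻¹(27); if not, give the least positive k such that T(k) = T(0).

Recall: T is injective if T(s) = T(t) implies s = t.
If T(s) = T(t), then 28s ≡ 28t (mod 31). Because gcd(28, 31) = 1, we may cancel 28 to get s ≡ t (mod 31).
We now compute 28⁻¹ mod 31 explicitly. Euclid's algorithm: 31 = 1·28 + 3, 28 = 9·3 + 1; back-substituting gives 1 = 10·28 − 9·31, so 28⁻¹ ≡ 10 (mod 31).
Then y ↦ 10(y − 28) is a two-sided inverse to T, so every y ∈ ℤ/31ℤ has a preimage.
So T is bijective.
Since T is bijective, we find T⁻¹(27): we need 28x ≡ 27 − 28 ≡ 30 (mod 31). Using 28⁻¹ = 10: x ≡ 10·30 = 300 = 9·31 + 21, so x = 21.
Check: T(21) = 28·21 + 28 = 616 = 19·31 + 27 ≡ 27 (mod 31).

21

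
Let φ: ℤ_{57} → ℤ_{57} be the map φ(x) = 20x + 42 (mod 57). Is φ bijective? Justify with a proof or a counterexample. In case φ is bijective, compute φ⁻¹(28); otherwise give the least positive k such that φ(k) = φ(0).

5

By definition, φ is injective if φ(u) = φ(v) implies u = v.
Suppose φ(u) = φ(v) in ℤ_{57}. Then 20u + 42 ≡ 20v + 42 (mod 57), therefore 20(u − v) ≡ 0 (mod 57).
Since gcd(20, 57) = 1, 20 is invertible modulo 57, thus u − v ≡ 0 (mod 57), i.e. u = v.
We now compute 20⁻¹ mod 57 explicitly. Euclid's algorithm: 57 = 2·20 + 17, 20 = 1·17 + 3, 17 = 5·3 + 2, 3 = 1·2 + 1; back-substituting gives 1 = 20·20 − 7·57, so 20⁻¹ ≡ 20 (mod 57).
Then y ↦ 20(y − 42) is a two-sided inverse to φ, so every y ∈ ℤ_{57} has a preimage.
Therefore φ is bijective.
Since φ is bijective, we compute φ⁻¹(28): solve 20x + 42 ≡ 28 (mod 57), i.e. 20x ≡ 43 (mod 57).
Multiplying by 20⁻¹ = 20 gives x ≡ 20·43 = 860 = 15·57 + 5 ≡ 5 (mod 57).
Check: φ(5) = 20·5 + 42 = 142 = 2·57 + 28 ≡ 28 (mod 57).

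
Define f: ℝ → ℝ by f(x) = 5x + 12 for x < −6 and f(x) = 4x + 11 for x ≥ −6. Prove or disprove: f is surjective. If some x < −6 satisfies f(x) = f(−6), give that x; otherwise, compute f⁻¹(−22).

-34/5

Both pieces are strictly increasing (slopes 5 and 4), so each is injective on its own interval.
The left piece maps (−∞, −6) onto (−∞, −18); the right piece maps [−6, ∞) onto [−13, ∞).
The union (−∞, −18) ∪ [−13, ∞) omits the interval between −18 and −13; in particular −18 has no preimage. So f is not surjective.
Because the two images are disjoint, no x < −6 has f(x) = f(−6), so we compute f⁻¹(−22): −22 lies in (−∞, −18), so solve 5x + 12 = −22: x = (−22 − 12)/5 = −34/5.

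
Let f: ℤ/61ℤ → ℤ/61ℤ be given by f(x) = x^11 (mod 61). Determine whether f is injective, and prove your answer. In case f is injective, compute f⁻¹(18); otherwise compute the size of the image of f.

10

Since 61 is prime, the nonzero elements of ℤ/61ℤ form a cyclic group of order 60.
As gcd(11, 60) = 1, raising to the 11th power is a bijection on this group: if u^11 ≡ v^11 then (uv^{−1})^11 = 1, and the only element of order dividing gcd(11, 60) = 1 is 1, so u = v.
With f(0) = 0 this makes f injective on all of ℤ/61ℤ, hence bijective (finite equal-size domain and codomain). In particular f is injective.
Since f is injective, we find the preimage of 18. The inverse of x ↦ x^11 on (ℤ/61ℤ)^× is x ↦ x^11, because 11·11 = 121 = 2·60 + 1 ≡ 1 (mod 60) and x^{60} = 1 for x ≠ 0 (Fermat). So f⁻¹(18) = 18^11 mod 61.
Repeated squaring mod 61: 18^1 ≡ 18, 18^2 ≡ 18² = 324 ≡ 19, 18^4 ≡ 19² = 361 ≡ 56, 18^8 ≡ 56² = 3136 ≡ 25. Since 11 = 8 + 2 + 1, 18^11 ≡ 25·19·18: 25·19 = 475 ≡ 48, then 48·18 = 864 ≡ 10. So 18^11 ≡ 10 (mod 61).
Hence f⁻¹(18) = 10.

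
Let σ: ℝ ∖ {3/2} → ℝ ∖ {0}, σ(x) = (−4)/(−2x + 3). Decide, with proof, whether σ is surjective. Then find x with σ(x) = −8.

For any y ≠ 0, solving y(−2x + 3) = −4 for x gives a well-defined x ≠ 3/2. So σ is surjective.
Solving σ(x) = −8: cross-multiplying gives −4 = −8(−2x + 3), which rearranges to −16x = −20, so x = 5/4.

5/4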